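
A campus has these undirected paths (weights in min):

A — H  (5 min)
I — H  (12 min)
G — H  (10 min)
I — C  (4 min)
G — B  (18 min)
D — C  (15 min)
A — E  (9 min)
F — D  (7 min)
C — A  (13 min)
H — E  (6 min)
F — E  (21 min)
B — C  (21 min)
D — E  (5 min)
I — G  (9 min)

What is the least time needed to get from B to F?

Settle nodes by increasing distance from B:
B: 0
G: 18  (via B)
C: 21  (via B)
I: 25  (via C)
H: 28  (via G)
A: 33  (via H)
E: 34  (via H)
D: 36  (via C)
F: 43  (via D)
Shortest route: B → C → D → F = 43 min.

43 min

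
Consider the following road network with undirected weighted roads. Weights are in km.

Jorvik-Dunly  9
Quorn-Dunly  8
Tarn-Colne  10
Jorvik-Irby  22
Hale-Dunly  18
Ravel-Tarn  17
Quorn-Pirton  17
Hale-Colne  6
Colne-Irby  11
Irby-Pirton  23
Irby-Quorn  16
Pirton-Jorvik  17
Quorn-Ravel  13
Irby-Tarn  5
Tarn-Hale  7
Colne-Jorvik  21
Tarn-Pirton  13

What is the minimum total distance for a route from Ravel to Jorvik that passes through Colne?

Shortest Ravel→Colne: Ravel → Tarn → Colne = 27
Best Colne to Jorvik: Colne → Jorvik costing 21
Total via Colne: 27 + 21 = 48 km.

48 km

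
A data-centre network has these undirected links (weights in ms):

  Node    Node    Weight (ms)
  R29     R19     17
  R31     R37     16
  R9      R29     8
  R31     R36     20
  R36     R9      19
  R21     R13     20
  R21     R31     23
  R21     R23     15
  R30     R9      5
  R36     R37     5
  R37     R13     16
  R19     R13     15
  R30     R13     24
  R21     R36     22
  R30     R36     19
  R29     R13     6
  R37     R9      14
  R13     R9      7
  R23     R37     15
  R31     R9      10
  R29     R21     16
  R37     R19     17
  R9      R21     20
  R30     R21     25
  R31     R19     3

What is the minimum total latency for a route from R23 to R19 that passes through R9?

42 ms

Shortest R23→R9: R23 → R37 → R9 = 29
Best R9 to R19: R9 → R31 → R19 costing 13
Total via R9: 29 + 13 = 42 ms.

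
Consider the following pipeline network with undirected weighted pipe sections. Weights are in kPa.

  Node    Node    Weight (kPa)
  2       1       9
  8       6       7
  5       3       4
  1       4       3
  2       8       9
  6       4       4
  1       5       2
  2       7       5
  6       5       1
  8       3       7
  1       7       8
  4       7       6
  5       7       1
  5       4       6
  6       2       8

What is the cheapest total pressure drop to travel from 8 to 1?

Shortest distances from 8:
8: 0
3: 7  (via 8)
6: 7  (via 8)
5: 8  (via 6)
2: 9  (via 8)
7: 9  (via 5)
1: 10  (via 5)
Shortest route: 8–6–5–1 = 10 kPa.

10 kPa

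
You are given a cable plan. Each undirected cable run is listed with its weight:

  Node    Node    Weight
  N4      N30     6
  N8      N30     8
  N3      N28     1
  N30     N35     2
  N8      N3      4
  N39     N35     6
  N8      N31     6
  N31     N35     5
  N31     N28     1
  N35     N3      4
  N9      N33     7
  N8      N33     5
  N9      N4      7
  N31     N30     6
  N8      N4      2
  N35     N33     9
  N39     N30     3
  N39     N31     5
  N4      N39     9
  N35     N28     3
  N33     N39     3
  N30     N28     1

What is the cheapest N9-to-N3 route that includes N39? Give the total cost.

15

Shortest N9→N39: N9–N33–N39 = 10
Shortest N39→N3: N39–N30–N28–N3 = 5
Total via N39: 10 + 5 = 15.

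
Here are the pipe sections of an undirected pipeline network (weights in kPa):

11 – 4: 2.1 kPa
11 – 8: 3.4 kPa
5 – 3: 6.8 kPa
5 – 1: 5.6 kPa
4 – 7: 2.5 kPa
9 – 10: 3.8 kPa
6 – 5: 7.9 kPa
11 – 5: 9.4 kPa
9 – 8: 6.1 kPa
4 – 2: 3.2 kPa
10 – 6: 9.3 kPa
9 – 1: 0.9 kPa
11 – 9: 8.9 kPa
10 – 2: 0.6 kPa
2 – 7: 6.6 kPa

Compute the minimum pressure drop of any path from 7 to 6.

15.6 kPa

Shortest distances from 7:
7: 0
4: 2.5  (via 7)
11: 4.6  (via 4)
2: 5.7  (via 4)
10: 6.3  (via 2)
8: 8  (via 11)
9: 10.1  (via 10)
1: 11  (via 9)
5: 14  (via 11)
6: 15.6  (via 10)
Shortest route: 7–4–2–10–6 = 15.6 kPa.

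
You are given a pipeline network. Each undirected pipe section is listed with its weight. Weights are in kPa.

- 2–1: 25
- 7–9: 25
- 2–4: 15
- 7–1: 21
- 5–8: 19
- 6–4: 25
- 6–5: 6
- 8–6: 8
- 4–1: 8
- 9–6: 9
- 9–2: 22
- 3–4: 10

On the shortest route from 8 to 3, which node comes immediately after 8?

Candidate routes:
8 → 6 → 4 → 3: 8+25+10 = 43
8 → 6 → 9 → 2 → 4 → 3: 8+9+22+15+10 = 64
8 → 5 → 6 → 4 → 3: 19+6+25+10 = 60
Cheapest is 8 → 6 → 4 → 3 at 43 kPa.
So from 8 the first move is to 6.

6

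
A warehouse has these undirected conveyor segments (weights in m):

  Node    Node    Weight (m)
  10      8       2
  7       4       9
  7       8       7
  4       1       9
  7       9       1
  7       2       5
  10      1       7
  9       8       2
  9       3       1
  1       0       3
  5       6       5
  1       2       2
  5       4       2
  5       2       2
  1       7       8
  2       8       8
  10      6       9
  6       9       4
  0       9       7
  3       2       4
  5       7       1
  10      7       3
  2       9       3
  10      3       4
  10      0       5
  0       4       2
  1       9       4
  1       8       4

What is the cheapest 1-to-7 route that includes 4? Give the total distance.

8 m

Shortest 1→4: 1–0–4 = 5
Shortest 4→7: 4–5–7 = 3
Total via 4: 5 + 3 = 8 m.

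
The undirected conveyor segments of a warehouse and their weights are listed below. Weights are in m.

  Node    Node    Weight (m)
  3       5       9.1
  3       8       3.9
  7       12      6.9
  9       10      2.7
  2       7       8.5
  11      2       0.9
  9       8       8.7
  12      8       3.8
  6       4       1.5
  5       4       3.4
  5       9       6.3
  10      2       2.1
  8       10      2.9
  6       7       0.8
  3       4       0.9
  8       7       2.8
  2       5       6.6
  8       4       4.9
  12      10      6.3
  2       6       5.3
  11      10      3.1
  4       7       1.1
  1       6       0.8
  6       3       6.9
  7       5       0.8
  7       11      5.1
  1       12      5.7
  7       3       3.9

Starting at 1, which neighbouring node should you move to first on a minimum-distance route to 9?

Enumerating some paths:
1–6–7–8–10–9: 0.8+0.8+2.8+2.9+2.7 = 10
1–6–7–5–9: 0.8+0.8+0.8+6.3 = 8.7
The minimum is 8.7 m via 1–6–7–5–9.
So from 1 the first move is to 6.

6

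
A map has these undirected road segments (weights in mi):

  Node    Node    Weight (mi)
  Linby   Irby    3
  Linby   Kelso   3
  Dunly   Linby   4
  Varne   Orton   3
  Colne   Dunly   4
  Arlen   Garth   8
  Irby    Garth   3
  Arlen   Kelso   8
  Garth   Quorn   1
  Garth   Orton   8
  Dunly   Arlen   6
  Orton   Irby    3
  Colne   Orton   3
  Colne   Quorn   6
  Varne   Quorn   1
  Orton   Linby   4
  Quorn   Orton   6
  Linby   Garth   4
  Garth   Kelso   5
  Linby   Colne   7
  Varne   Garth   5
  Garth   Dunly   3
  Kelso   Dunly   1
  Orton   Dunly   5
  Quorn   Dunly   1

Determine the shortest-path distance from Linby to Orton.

4 mi

Running Dijkstra from Linby:
Linby: 0
Irby: 3  (via Linby)
Kelso: 3  (via Linby)
Dunly: 4  (via Linby)
Garth: 4  (via Linby)
Orton: 4  (via Linby)
Shortest route: Linby–Orton = 4 mi.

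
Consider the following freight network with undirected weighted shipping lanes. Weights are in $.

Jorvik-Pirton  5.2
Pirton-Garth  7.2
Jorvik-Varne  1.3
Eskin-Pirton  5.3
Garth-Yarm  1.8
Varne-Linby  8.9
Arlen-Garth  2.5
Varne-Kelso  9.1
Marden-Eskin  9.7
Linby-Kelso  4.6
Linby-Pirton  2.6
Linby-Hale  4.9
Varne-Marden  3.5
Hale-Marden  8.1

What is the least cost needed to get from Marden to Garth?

Candidate routes:
Marden → Eskin → Pirton → Garth: 9.7+5.3+7.2 = 22.2
Marden → Varne → Linby → Pirton → Garth: 3.5+8.9+2.6+7.2 = 22.2
Marden → Varne → Jorvik → Pirton → Garth: 3.5+1.3+5.2+7.2 = 17.2
Cheapest is Marden → Varne → Jorvik → Pirton → Garth at $17.2.

$17.2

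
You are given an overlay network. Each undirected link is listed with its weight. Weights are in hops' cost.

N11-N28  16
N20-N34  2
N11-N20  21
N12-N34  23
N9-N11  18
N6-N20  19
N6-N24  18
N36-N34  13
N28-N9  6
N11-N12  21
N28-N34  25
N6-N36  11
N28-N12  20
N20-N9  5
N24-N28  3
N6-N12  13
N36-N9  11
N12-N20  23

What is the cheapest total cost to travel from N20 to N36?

15 hops' cost

Candidate routes:
N20 → N9 → N36: 5+11 = 16
N20 → N34 → N36: 2+13 = 15
The minimum is 15 hops' cost via N20 → N34 → N36.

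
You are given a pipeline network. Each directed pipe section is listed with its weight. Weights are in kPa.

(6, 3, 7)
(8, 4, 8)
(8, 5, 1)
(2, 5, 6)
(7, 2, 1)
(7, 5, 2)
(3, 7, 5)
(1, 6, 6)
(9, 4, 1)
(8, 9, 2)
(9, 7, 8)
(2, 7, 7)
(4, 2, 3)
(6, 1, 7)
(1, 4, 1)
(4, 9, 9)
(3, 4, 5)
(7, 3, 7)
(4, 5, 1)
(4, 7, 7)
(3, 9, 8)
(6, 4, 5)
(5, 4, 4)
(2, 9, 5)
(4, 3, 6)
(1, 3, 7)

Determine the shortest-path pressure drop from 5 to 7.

Candidate routes:
5 - 4 - 7: 4+7 = 11
5 - 4 - 2 - 7: 4+3+7 = 14
5 - 4 - 3 - 7: 4+6+5 = 15
Cheapest is 5 - 4 - 7 at 11 kPa.

11 kPa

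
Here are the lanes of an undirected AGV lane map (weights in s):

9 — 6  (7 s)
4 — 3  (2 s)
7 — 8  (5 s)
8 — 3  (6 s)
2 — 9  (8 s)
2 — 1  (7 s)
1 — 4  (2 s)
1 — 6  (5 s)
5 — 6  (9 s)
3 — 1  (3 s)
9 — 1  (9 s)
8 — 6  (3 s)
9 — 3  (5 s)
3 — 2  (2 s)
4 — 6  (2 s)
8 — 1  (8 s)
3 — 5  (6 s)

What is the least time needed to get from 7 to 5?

17 s

Candidate routes:
7–8–6–5: 5+3+9 = 17
7–8–6–4–1–3–5: 5+3+2+2+3+6 = 21
7–8–1–3–5: 5+8+3+6 = 22
7–8–6–4–3–5: 5+3+2+2+6 = 18
The minimum is 17 s via 7–8–6–5.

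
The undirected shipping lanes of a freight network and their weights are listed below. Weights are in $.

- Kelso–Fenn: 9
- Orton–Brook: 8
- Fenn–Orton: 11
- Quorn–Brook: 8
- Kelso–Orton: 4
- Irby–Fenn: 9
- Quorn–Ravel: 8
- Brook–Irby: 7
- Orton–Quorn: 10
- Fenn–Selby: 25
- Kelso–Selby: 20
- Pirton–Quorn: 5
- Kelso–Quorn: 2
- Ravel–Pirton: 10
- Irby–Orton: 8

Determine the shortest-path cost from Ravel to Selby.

Enumerating some paths:
Ravel → Pirton → Quorn → Kelso → Selby: 10+5+2+20 = 37
Ravel → Quorn → Kelso → Selby: 8+2+20 = 30
The minimum is $30 via Ravel → Quorn → Kelso → Selby.

$30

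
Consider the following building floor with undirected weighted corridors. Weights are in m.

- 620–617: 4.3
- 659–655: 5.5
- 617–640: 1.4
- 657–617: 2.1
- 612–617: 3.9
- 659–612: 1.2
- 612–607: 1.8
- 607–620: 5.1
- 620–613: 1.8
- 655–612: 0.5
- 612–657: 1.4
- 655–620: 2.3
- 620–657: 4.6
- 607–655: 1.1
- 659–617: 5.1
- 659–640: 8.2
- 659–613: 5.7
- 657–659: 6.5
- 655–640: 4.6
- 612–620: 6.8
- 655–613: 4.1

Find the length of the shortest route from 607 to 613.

Running Dijkstra from 607:
607: 0
655: 1.1  (via 607)
612: 1.6  (via 655)
659: 2.8  (via 612)
657: 3  (via 612)
620: 3.4  (via 655)
617: 5.1  (via 657)
613: 5.2  (via 655)
Shortest route: 607 → 655 → 613 = 5.2 m.

5.2 m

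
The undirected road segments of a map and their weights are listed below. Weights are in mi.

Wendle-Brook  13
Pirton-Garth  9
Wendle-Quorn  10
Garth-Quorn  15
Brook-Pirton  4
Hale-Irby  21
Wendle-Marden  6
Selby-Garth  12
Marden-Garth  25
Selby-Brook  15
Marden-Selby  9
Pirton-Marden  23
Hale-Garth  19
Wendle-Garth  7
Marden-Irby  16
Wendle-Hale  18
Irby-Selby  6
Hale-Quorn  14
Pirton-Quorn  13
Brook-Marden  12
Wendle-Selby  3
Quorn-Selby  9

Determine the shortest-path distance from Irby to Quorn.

15 mi

Shortest distances from Irby:
Irby: 0
Selby: 6  (via Irby)
Wendle: 9  (via Selby)
Marden: 15  (via Selby)
Quorn: 15  (via Selby)
Shortest route: Irby–Selby–Quorn = 15 mi.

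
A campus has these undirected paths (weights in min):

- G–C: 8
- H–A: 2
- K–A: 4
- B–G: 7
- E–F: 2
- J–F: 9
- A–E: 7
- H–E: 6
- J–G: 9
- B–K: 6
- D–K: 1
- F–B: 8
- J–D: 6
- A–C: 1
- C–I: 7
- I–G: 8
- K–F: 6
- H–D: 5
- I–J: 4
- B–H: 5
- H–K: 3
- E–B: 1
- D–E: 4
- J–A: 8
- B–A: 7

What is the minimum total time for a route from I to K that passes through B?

21 min

Shortest I→B: I–C–A–B = 15
Best B to K: B–K costing 6
Total via B: 15 + 6 = 21 min.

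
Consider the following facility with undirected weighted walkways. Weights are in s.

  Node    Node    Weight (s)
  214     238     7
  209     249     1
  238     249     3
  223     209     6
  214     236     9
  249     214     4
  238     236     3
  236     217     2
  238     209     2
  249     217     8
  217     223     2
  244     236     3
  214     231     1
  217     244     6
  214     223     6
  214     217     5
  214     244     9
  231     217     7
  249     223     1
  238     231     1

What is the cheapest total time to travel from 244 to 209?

Settle nodes by increasing distance from 244:
244: 0
236: 3  (via 244)
217: 5  (via 236)
238: 6  (via 236)
223: 7  (via 217)
231: 7  (via 238)
214: 8  (via 231)
249: 8  (via 223)
209: 8  (via 238)
Shortest route: 244 → 236 → 238 → 209 = 8 s.

8 s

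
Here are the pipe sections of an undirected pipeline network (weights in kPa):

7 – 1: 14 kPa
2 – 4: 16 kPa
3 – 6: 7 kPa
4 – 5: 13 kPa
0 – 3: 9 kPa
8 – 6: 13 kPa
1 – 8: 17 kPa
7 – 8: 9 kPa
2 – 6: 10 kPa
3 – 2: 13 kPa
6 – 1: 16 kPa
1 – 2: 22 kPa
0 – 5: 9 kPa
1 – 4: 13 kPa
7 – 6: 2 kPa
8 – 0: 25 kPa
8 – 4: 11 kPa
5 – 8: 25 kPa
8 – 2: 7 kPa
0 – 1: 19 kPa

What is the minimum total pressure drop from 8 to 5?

24 kPa

Enumerating some paths:
8 → 5: 25 = 25
8 → 4 → 5: 11+13 = 24
The minimum is 24 kPa via 8 → 4 → 5.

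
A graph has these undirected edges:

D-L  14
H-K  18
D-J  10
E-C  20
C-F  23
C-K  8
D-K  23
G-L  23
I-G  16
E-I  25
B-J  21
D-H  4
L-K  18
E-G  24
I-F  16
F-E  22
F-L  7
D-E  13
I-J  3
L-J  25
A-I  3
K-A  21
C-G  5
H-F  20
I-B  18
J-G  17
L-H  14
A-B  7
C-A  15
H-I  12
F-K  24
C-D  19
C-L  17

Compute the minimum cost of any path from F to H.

20

Running Dijkstra from F:
F: 0
L: 7  (via F)
I: 16  (via F)
A: 19  (via I)
J: 19  (via I)
H: 20  (via F)
Shortest route: F → H = 20.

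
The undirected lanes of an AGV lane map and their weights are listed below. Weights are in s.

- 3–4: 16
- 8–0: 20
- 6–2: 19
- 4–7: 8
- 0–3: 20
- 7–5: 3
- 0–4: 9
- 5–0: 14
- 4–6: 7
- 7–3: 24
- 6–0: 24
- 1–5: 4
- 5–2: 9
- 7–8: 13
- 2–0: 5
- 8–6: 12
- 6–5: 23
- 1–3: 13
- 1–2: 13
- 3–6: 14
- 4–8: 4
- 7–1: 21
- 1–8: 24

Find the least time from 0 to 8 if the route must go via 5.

Shortest 0→5: 0 → 5 = 14
Best 5 to 8: 5 → 7 → 4 → 8 costing 15
Total via 5: 14 + 15 = 29 s.

29 s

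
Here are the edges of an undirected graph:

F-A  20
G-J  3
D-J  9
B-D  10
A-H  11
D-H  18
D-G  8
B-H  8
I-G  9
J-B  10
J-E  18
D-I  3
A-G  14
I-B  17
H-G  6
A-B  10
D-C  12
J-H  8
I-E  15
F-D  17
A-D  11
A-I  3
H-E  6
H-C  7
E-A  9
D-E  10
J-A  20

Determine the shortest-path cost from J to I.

12

Shortest distances from J:
J: 0
G: 3  (via J)
H: 8  (via J)
D: 9  (via J)
B: 10  (via J)
I: 12  (via G)
Shortest route: J → G → I = 12.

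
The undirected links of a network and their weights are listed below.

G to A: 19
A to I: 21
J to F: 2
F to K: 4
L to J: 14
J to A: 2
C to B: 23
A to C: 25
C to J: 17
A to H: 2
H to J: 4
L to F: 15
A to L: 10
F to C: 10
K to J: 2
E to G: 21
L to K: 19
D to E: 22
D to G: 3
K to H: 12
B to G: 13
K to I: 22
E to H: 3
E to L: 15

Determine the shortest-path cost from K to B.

Candidate routes:
K → J → A → G → B: 2+2+19+13 = 36
K → J → F → C → B: 2+2+10+23 = 37
The minimum is 36 via K → J → A → G → B.

36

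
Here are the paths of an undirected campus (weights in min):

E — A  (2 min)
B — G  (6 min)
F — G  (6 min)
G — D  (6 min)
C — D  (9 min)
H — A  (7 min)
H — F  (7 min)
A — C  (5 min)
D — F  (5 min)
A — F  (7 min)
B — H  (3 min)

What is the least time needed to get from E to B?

12 min

Settle nodes by increasing distance from E:
E: 0
A: 2  (via E)
C: 7  (via A)
F: 9  (via A)
H: 9  (via A)
B: 12  (via H)
Shortest route: E–A–H–B = 12 min.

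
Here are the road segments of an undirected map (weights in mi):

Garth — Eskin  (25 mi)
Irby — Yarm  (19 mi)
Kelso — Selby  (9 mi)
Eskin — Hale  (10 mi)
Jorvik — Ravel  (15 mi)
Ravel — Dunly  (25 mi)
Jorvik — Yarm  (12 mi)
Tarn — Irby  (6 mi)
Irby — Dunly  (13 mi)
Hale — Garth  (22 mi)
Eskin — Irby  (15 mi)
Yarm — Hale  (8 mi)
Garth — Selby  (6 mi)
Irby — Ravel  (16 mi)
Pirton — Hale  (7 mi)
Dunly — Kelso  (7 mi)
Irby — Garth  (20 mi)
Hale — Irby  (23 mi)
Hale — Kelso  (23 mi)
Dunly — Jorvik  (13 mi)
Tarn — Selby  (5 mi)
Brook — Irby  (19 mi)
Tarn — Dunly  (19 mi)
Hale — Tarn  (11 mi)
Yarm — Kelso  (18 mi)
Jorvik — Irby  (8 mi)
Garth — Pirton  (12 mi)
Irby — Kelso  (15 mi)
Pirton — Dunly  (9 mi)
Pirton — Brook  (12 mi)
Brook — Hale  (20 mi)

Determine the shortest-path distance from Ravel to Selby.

27 mi

Compare a few routes:
Ravel → Jorvik → Irby → Tarn → Selby: 15+8+6+5 = 34
Ravel → Irby → Tarn → Selby: 16+6+5 = 27
The minimum is 27 mi via Ravel → Irby → Tarn → Selby.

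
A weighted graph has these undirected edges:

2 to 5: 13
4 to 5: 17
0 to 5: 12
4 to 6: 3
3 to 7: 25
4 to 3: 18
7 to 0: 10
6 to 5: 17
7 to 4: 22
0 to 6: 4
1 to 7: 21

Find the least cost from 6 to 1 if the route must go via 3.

Shortest 6→3: 6–4–3 = 21
Best 3 to 1: 3–7–1 costing 46
Total via 3: 21 + 46 = 67.

67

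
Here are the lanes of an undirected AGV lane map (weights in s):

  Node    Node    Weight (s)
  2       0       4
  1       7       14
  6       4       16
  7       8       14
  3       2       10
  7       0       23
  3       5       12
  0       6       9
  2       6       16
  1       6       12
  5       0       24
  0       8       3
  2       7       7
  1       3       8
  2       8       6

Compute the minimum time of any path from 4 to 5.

48 s

Settle nodes by increasing distance from 4:
4: 0
6: 16  (via 4)
0: 25  (via 6)
1: 28  (via 6)
8: 28  (via 0)
2: 29  (via 0)
3: 36  (via 1)
7: 36  (via 2)
5: 48  (via 3)
Shortest route: 4 → 6 → 1 → 3 → 5 = 48 s.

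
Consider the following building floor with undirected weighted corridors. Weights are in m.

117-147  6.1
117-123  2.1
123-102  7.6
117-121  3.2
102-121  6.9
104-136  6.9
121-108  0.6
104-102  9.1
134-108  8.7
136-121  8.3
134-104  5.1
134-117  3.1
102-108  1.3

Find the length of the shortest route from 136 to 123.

Enumerating some paths:
136 → 121 → 117 → 123: 8.3+3.2+2.1 = 13.6
136 → 104 → 134 → 117 → 123: 6.9+5.1+3.1+2.1 = 17.2
Cheapest is 136 → 121 → 117 → 123 at 13.6 m.

13.6 m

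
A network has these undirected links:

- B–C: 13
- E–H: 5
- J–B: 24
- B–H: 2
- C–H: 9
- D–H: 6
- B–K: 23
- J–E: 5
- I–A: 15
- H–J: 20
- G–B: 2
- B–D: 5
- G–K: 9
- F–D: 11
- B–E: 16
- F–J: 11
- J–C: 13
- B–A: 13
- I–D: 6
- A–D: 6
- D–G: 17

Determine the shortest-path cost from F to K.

27

Candidate routes:
F - D - H - B - G - K: 11+6+2+2+9 = 30
F - D - G - K: 11+17+9 = 37
F - J - E - H - B - G - K: 11+5+5+2+2+9 = 34
F - D - B - G - K: 11+5+2+9 = 27
Cheapest is F - D - B - G - K at 27.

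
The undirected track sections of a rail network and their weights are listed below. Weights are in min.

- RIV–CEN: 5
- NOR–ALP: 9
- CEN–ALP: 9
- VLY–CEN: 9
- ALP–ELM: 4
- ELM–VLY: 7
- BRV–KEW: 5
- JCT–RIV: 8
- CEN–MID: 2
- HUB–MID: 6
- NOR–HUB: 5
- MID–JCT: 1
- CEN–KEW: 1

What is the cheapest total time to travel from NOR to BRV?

Running Dijkstra from NOR:
NOR: 0
HUB: 5  (via NOR)
ALP: 9  (via NOR)
MID: 11  (via HUB)
JCT: 12  (via MID)
CEN: 13  (via MID)
ELM: 13  (via ALP)
KEW: 14  (via CEN)
RIV: 18  (via CEN)
BRV: 19  (via KEW)
Shortest route: NOR → HUB → MID → CEN → KEW → BRV = 19 min.

19 min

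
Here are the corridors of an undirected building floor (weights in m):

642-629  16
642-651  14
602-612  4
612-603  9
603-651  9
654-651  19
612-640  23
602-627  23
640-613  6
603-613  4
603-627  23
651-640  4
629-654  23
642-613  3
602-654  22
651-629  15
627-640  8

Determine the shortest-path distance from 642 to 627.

Settle nodes by increasing distance from 642:
642: 0
613: 3  (via 642)
603: 7  (via 613)
640: 9  (via 613)
651: 13  (via 640)
612: 16  (via 603)
629: 16  (via 642)
627: 17  (via 640)
Shortest route: 642–613–640–627 = 17 m.

17 m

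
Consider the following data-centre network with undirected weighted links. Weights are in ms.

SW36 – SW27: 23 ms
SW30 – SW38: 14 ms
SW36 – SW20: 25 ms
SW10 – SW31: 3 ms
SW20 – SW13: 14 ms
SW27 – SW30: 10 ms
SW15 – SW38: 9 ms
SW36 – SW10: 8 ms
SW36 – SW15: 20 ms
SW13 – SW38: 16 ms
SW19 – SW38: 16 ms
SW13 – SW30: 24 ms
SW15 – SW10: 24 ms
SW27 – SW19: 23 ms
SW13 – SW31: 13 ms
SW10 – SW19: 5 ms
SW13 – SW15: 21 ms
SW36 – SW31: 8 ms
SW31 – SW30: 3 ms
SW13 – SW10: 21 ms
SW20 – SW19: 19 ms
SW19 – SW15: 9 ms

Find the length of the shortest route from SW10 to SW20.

Candidate routes:
SW10 - SW31 - SW13 - SW20: 3+13+14 = 30
SW10 - SW19 - SW20: 5+19 = 24
Cheapest is SW10 - SW19 - SW20 at 24 ms.

24 ms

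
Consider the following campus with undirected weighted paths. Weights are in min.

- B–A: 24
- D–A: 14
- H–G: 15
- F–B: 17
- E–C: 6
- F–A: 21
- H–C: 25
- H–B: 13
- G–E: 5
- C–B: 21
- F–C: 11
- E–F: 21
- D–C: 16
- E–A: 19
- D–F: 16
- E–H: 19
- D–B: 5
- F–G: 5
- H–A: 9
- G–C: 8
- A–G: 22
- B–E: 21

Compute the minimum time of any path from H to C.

Enumerating some paths:
H → G → E → C: 15+5+6 = 26
H → G → C: 15+8 = 23
H → C: 25 = 25
H → E → C: 19+6 = 25
Cheapest is H → G → C at 23 min.

23 min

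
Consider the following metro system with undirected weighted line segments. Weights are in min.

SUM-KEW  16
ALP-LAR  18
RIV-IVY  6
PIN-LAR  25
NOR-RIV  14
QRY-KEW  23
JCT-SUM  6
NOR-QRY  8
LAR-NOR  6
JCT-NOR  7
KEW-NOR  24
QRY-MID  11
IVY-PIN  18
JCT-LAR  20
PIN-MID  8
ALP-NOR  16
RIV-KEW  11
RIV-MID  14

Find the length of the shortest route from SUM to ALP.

Settle nodes by increasing distance from SUM:
SUM: 0
JCT: 6  (via SUM)
NOR: 13  (via JCT)
KEW: 16  (via SUM)
LAR: 19  (via NOR)
QRY: 21  (via NOR)
RIV: 27  (via NOR)
ALP: 29  (via NOR)
Shortest route: SUM–JCT–NOR–ALP = 29 min.

29 min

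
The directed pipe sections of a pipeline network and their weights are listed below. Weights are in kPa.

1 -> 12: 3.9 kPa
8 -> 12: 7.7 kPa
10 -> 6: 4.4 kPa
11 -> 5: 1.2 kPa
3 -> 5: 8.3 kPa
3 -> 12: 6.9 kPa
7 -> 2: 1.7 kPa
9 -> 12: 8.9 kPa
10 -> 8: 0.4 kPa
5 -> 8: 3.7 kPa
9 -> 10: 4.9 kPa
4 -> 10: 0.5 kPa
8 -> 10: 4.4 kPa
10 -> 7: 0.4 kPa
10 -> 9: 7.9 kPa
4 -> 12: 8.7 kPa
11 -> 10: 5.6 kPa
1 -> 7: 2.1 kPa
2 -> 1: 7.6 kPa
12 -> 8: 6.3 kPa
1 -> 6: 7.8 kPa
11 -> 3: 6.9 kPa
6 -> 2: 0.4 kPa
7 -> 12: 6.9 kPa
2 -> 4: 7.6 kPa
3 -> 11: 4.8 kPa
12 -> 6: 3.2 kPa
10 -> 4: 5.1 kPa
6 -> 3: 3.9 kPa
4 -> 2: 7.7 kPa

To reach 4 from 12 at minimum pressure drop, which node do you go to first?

Compare a few routes:
12 → 8 → 10 → 7 → 2 → 4: 6.3+4.4+0.4+1.7+7.6 = 20.4
12 → 6 → 2 → 4: 3.2+0.4+7.6 = 11.2
12 → 8 → 10 → 4: 6.3+4.4+5.1 = 15.8
Cheapest is 12 → 6 → 2 → 4 at 11.2 kPa.
So from 12 the first move is to 6.

6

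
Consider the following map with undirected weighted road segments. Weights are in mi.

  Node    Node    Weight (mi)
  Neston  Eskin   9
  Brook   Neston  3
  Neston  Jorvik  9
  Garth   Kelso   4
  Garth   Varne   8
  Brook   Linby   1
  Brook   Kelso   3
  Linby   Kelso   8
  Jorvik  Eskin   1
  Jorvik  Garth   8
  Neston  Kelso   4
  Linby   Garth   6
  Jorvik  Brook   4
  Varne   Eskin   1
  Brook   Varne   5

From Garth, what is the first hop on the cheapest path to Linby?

Enumerating some paths:
Garth–Kelso–Linby: 4+8 = 12
Garth–Linby: 6 = 6
Garth–Kelso–Brook–Linby: 4+3+1 = 8
Garth–Kelso–Neston–Brook–Linby: 4+4+3+1 = 12
Cheapest is Garth–Linby at 6 mi.
So from Garth the first move is to Linby.

Linby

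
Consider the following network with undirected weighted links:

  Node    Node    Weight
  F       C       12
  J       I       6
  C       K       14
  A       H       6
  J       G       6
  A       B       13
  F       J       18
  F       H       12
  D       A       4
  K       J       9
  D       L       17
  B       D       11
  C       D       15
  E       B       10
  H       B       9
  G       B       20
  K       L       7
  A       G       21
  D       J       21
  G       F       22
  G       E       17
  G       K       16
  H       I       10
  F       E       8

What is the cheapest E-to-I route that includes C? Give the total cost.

Best E to C: E–F–C costing 20
Shortest C→I: C–K–J–I = 29
Total via C: 20 + 29 = 49.

49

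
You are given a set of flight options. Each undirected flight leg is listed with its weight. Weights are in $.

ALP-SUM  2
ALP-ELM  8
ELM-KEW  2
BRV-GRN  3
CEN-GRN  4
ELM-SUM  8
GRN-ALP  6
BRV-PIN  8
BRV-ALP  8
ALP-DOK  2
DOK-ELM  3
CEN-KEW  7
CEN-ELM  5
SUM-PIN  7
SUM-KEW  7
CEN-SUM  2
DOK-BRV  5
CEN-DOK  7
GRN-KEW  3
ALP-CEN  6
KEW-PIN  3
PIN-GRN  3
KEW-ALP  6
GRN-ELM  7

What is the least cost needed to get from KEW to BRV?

Enumerating some paths:
KEW → ELM → DOK → BRV: 2+3+5 = 10
KEW → PIN → BRV: 3+8 = 11
KEW → GRN → BRV: 3+3 = 6
KEW → PIN → GRN → BRV: 3+3+3 = 9
Cheapest is KEW → GRN → BRV at $6.

$6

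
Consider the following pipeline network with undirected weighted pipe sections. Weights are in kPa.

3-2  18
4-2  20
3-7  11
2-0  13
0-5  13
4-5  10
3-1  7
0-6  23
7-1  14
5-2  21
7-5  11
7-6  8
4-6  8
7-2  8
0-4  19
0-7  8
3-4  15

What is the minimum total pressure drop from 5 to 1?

25 kPa

Compare a few routes:
5–7–3–1: 11+11+7 = 29
5–7–1: 11+14 = 25
The minimum is 25 kPa via 5–7–1.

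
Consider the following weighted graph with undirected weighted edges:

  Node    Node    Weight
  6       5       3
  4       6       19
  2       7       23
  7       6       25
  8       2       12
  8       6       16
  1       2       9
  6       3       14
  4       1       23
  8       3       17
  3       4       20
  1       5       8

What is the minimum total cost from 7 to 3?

39

Running Dijkstra from 7:
7: 0
2: 23  (via 7)
6: 25  (via 7)
5: 28  (via 6)
1: 32  (via 2)
8: 35  (via 2)
3: 39  (via 6)
Shortest route: 7–6–3 = 39.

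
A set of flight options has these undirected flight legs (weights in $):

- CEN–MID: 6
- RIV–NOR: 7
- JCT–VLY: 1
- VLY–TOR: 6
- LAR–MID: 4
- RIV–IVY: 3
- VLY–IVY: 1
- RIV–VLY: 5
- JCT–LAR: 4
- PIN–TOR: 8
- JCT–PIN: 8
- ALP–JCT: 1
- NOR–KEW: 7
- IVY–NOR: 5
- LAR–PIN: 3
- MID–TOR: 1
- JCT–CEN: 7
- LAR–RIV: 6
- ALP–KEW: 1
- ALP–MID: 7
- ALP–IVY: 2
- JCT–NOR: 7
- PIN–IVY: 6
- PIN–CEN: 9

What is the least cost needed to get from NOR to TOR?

Running Dijkstra from NOR:
NOR: 0
IVY: 5  (via NOR)
VLY: 6  (via IVY)
RIV: 7  (via NOR)
KEW: 7  (via NOR)
ALP: 7  (via IVY)
JCT: 7  (via NOR)
LAR: 11  (via JCT)
PIN: 11  (via IVY)
TOR: 12  (via VLY)
Shortest route: NOR–IVY–VLY–TOR = $12.

$12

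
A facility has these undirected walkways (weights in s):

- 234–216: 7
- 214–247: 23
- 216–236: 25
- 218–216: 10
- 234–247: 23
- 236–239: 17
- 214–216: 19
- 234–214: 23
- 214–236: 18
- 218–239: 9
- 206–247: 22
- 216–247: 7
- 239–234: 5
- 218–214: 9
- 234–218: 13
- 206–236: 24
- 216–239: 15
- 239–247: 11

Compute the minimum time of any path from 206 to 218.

39 s

Candidate routes:
206 - 247 - 239 - 218: 22+11+9 = 42
206 - 247 - 216 - 218: 22+7+10 = 39
206 - 236 - 239 - 218: 24+17+9 = 50
206 - 247 - 216 - 234 - 218: 22+7+7+13 = 49
Cheapest is 206 - 247 - 216 - 218 at 39 s.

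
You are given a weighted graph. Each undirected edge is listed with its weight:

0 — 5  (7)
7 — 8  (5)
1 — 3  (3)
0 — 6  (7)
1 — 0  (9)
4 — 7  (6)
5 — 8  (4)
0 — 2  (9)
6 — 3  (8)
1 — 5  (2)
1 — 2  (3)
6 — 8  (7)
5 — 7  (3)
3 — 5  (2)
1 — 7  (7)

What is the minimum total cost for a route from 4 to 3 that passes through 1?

14

Best 4 to 1: 4–7–5–1 costing 11
Shortest 1→3: 1–3 = 3
Total via 1: 11 + 3 = 14.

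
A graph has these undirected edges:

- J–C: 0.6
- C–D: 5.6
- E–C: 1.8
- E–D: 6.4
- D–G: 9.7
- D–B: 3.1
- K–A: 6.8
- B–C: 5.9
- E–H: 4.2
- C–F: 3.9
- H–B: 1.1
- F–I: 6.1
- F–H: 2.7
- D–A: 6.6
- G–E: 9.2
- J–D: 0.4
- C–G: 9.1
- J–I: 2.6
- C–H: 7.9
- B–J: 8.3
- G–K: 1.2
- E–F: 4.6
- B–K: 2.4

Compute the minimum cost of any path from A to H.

10.3

Compare a few routes:
A → K → B → H: 6.8+2.4+1.1 = 10.3
A → D → B → H: 6.6+3.1+1.1 = 10.8
Cheapest is A → K → B → H at 10.3.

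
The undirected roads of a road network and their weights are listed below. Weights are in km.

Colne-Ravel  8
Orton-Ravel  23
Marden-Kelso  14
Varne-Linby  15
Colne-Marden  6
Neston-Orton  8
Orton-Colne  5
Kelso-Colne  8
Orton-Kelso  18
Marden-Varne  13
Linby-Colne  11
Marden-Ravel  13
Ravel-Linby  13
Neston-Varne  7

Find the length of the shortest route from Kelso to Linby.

Settle nodes by increasing distance from Kelso:
Kelso: 0
Colne: 8  (via Kelso)
Orton: 13  (via Colne)
Marden: 14  (via Kelso)
Ravel: 16  (via Colne)
Linby: 19  (via Colne)
Shortest route: Kelso–Colne–Linby = 19 km.

19 km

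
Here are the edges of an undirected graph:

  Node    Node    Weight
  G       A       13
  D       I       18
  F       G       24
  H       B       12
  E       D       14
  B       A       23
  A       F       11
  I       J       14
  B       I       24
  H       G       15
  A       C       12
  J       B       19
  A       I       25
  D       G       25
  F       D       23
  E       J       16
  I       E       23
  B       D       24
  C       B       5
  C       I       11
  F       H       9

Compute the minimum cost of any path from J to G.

46

Enumerating some paths:
J → B → C → A → G: 19+5+12+13 = 49
J → B → H → G: 19+12+15 = 46
J → I → C → A → G: 14+11+12+13 = 50
Cheapest is J → B → H → G at 46.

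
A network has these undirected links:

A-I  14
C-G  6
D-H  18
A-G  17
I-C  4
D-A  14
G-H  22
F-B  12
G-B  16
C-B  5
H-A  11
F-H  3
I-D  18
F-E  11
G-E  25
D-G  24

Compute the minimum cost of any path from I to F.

21

Candidate routes:
I–A–H–F: 14+11+3 = 28
I–C–G–B–F: 4+6+16+12 = 38
I–C–G–H–F: 4+6+22+3 = 35
I–C–B–F: 4+5+12 = 21
Cheapest is I–C–B–F at 21.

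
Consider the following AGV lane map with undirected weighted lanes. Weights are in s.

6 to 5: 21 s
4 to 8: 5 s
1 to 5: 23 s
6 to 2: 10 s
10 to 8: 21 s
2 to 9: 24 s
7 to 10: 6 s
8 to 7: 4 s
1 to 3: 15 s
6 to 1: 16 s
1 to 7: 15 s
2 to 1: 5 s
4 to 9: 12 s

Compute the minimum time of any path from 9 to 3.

Compare a few routes:
9–4–8–7–1–3: 12+5+4+15+15 = 51
9–2–1–3: 24+5+15 = 44
9–2–6–1–3: 24+10+16+15 = 65
9–4–8–10–7–1–3: 12+5+21+6+15+15 = 74
Cheapest is 9–2–1–3 at 44 s.

44 s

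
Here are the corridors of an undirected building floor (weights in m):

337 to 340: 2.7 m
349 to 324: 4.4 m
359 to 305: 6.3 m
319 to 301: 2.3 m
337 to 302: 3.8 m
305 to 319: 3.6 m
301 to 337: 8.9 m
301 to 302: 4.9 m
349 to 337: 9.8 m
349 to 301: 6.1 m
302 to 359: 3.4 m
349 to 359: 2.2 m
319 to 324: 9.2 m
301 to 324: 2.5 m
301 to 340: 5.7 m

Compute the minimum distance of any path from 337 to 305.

Enumerating some paths:
337 → 302 → 359 → 305: 3.8+3.4+6.3 = 13.5
337 → 302 → 301 → 319 → 305: 3.8+4.9+2.3+3.6 = 14.6
337 → 340 → 301 → 319 → 305: 2.7+5.7+2.3+3.6 = 14.3
Cheapest is 337 → 302 → 359 → 305 at 13.5 m.

13.5 m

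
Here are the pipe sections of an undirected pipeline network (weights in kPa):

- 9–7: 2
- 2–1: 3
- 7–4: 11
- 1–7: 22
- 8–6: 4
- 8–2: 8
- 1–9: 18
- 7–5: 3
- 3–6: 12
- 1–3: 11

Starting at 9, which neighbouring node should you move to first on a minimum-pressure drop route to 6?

Candidate routes:
9 - 7 - 1 - 3 - 6: 2+22+11+12 = 47
9 - 1 - 2 - 8 - 6: 18+3+8+4 = 33
9 - 7 - 1 - 2 - 8 - 6: 2+22+3+8+4 = 39
9 - 1 - 3 - 6: 18+11+12 = 41
The minimum is 33 kPa via 9 - 1 - 2 - 8 - 6.
So from 9 the first move is to 1.

1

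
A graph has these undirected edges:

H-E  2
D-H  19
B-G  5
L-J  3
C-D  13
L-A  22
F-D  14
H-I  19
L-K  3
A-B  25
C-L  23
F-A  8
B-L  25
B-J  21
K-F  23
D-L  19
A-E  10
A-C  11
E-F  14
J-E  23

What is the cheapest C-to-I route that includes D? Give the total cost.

51

Best C to D: C–D costing 13
Shortest D→I: D–H–I = 38
Total via D: 13 + 38 = 51.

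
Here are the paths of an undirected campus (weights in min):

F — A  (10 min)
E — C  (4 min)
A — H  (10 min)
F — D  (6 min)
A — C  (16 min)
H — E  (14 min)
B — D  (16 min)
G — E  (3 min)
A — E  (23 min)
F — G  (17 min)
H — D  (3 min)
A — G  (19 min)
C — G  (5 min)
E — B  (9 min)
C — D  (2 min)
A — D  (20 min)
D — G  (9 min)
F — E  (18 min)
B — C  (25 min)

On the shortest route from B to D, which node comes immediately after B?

Compare a few routes:
B–E–C–D: 9+4+2 = 15
B–D: 16 = 16
Cheapest is B–E–C–D at 15 min.
So from B the first move is to E.

E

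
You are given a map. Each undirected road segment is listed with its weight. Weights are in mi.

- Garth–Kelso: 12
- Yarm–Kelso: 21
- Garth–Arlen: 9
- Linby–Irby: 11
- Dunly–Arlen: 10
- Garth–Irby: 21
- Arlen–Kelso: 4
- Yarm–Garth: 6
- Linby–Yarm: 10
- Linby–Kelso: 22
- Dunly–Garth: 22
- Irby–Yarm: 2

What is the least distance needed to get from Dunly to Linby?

Settle nodes by increasing distance from Dunly:
Dunly: 0
Arlen: 10  (via Dunly)
Kelso: 14  (via Arlen)
Garth: 19  (via Arlen)
Yarm: 25  (via Garth)
Irby: 27  (via Yarm)
Linby: 35  (via Yarm)
Shortest route: Dunly–Arlen–Garth–Yarm–Linby = 35 mi.

35 mi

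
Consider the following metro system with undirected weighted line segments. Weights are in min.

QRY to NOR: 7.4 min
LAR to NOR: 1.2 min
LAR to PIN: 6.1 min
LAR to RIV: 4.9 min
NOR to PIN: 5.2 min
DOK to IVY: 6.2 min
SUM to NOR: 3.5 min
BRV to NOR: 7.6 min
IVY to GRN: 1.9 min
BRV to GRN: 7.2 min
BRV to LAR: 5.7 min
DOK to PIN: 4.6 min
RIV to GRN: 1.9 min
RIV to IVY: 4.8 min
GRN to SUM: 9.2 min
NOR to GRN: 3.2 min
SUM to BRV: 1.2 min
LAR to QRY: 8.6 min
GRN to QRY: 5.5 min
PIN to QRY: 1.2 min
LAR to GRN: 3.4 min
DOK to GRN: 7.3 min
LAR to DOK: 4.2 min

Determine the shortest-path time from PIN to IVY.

Shortest distances from PIN:
PIN: 0
QRY: 1.2  (via PIN)
DOK: 4.6  (via PIN)
NOR: 5.2  (via PIN)
LAR: 6.1  (via PIN)
GRN: 6.7  (via QRY)
IVY: 8.6  (via GRN)
Shortest route: PIN–QRY–GRN–IVY = 8.6 min.

8.6 min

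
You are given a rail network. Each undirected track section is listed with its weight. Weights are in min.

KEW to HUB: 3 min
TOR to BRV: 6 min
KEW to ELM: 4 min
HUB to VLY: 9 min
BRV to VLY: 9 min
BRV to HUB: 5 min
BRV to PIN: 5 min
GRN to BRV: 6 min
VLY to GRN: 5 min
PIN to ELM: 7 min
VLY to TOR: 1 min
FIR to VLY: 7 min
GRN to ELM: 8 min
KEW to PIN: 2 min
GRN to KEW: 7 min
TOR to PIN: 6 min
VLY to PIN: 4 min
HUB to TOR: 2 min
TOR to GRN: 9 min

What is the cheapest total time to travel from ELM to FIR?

17 min

Running Dijkstra from ELM:
ELM: 0
KEW: 4  (via ELM)
PIN: 6  (via KEW)
HUB: 7  (via KEW)
GRN: 8  (via ELM)
TOR: 9  (via HUB)
VLY: 10  (via PIN)
BRV: 11  (via PIN)
FIR: 17  (via VLY)
Shortest route: ELM–KEW–PIN–VLY–FIR = 17 min.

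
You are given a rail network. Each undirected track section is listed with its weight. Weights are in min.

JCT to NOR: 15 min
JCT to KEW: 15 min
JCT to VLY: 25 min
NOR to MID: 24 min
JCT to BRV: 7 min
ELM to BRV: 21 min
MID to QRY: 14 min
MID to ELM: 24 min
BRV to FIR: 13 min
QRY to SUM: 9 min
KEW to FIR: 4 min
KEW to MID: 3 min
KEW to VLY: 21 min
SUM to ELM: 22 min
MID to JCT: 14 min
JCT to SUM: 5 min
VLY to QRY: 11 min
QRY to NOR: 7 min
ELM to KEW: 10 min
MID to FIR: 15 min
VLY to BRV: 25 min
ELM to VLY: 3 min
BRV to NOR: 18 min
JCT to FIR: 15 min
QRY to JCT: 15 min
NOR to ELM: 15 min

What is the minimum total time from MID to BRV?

20 min

Enumerating some paths:
MID–KEW–FIR–BRV: 3+4+13 = 20
MID–FIR–BRV: 15+13 = 28
MID–KEW–JCT–BRV: 3+15+7 = 25
MID–JCT–BRV: 14+7 = 21
The minimum is 20 min via MID–KEW–FIR–BRV.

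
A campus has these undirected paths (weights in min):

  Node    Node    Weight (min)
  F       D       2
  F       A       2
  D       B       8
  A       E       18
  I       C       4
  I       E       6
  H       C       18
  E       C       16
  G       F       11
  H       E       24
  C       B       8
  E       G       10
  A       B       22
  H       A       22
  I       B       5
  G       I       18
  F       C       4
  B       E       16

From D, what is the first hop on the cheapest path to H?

Enumerating some paths:
D–B–C–H: 8+8+18 = 34
D–F–A–H: 2+2+22 = 26
D–F–C–H: 2+4+18 = 24
D–B–I–C–H: 8+5+4+18 = 35
Cheapest is D–F–C–H at 24 min.
So from D the first move is to F.

F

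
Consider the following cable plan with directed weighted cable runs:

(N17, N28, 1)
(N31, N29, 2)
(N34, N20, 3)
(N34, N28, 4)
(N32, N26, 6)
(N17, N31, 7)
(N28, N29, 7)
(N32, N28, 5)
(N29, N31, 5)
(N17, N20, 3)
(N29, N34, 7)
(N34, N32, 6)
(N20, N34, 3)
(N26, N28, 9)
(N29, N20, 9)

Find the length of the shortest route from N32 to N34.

19

Shortest distances from N32:
N32: 0
N28: 5  (via N32)
N26: 6  (via N32)
N29: 12  (via N28)
N31: 17  (via N29)
N34: 19  (via N29)
Shortest route: N32–N28–N29–N34 = 19.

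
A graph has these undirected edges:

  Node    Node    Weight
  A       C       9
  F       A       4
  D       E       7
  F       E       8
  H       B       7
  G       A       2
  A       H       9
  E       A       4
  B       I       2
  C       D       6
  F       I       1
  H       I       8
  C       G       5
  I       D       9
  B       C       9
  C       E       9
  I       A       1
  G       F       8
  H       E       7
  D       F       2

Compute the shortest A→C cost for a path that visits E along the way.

13

Shortest A→E: A–E = 4
Best E to C: E–C costing 9
Total via E: 4 + 9 = 13.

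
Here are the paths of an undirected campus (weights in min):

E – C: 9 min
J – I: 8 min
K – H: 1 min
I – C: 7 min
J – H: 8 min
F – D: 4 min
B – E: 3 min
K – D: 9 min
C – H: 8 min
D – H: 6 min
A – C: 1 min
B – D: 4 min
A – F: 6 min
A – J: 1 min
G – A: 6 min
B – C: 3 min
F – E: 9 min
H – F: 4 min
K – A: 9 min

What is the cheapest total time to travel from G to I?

14 min

Compare a few routes:
G → A → J → H → C → I: 6+1+8+8+7 = 30
G → A → J → I: 6+1+8 = 15
G → A → F → D → B → C → I: 6+6+4+4+3+7 = 30
G → A → C → I: 6+1+7 = 14
Cheapest is G → A → C → I at 14 min.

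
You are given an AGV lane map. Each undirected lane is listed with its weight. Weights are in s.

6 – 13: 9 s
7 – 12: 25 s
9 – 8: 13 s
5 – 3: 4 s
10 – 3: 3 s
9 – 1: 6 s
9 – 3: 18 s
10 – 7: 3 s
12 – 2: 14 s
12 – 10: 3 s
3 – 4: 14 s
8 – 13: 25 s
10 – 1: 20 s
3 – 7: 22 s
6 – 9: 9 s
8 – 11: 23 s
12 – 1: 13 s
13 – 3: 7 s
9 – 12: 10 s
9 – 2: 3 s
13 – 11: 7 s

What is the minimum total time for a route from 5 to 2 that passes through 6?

32 s

Shortest 5→6: 5 → 3 → 13 → 6 = 20
Best 6 to 2: 6 → 9 → 2 costing 12
Total via 6: 20 + 12 = 32 s.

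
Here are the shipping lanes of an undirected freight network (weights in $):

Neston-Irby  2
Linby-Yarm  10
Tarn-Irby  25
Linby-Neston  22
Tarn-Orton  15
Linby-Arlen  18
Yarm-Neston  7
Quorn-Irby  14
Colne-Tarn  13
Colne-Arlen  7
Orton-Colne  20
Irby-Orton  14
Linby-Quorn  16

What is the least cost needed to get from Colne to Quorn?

$41

Running Dijkstra from Colne:
Colne: 0
Arlen: 7  (via Colne)
Tarn: 13  (via Colne)
Orton: 20  (via Colne)
Linby: 25  (via Arlen)
Irby: 34  (via Orton)
Yarm: 35  (via Linby)
Neston: 36  (via Irby)
Quorn: 41  (via Linby)
Shortest route: Colne → Arlen → Linby → Quorn = $41.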